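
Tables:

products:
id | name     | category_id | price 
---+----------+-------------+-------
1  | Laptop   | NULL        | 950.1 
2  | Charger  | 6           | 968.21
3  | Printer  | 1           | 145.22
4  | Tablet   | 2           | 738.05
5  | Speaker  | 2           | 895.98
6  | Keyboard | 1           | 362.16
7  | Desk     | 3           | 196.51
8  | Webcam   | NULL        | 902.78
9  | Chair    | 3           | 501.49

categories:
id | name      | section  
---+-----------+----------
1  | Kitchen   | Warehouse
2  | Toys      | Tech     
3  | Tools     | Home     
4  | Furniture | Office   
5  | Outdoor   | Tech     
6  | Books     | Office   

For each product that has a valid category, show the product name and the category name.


INNER JOIN keeps only products rows whose category_id matches an id in categories. Walk through each product:
  - product 1 (Laptop): category_id=NULL, no match -> dropped
  - product 2 (Charger): category_id=6 -> matches Books
  - product 3 (Printer): category_id=1 -> matches Kitchen
  - product 4 (Tablet): category_id=2 -> matches Toys
  - product 5 (Speaker): category_id=2 -> matches Toys
  - product 6 (Keyboard): category_id=1 -> matches Kitchen
  - product 7 (Desk): category_id=3 -> matches Tools
  - product 8 (Webcam): category_id=NULL, no match -> dropped
  - product 9 (Chair): category_id=3 -> matches Tools
So 2 of 9 rows are dropped.

SQL:
SELECT a.name, b.name AS category
FROM products a
INNER JOIN categories b ON a.category_id = b.id

Result:
name     | category
---------+---------
Charger  | Books   
Printer  | Kitchen 
Tablet   | Toys    
Speaker  | Toys    
Keyboard | Kitchen 
Desk     | Tools   
Chair    | Tools   


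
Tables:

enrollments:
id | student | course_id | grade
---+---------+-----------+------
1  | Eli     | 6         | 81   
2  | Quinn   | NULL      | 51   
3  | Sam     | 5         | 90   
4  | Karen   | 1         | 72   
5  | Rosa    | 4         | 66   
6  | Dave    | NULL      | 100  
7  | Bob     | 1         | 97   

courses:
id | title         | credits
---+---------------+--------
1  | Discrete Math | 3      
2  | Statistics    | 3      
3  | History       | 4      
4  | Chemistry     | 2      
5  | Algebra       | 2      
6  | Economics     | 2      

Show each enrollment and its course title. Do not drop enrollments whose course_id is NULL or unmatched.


LEFT JOIN keeps every row from enrollments (the left table); where course_id has no match in courses, the course columns become NULL. Walk through each enrollment:
  - enrollment 1 (Eli): course_id=6 -> matches Economics
  - enrollment 2 (Quinn): course_id=NULL, no match -> kept with NULL
  - enrollment 3 (Sam): course_id=5 -> matches Algebra
  - enrollment 4 (Karen): course_id=1 -> matches Discrete Math
  - enrollment 5 (Rosa): course_id=4 -> matches Chemistry
  - enrollment 6 (Dave): course_id=NULL, no match -> kept with NULL
  - enrollment 7 (Bob): course_id=1 -> matches Discrete Math
All 7 rows appear; 2 have NULL course.

SQL:
SELECT a.student, b.title AS course
FROM enrollments a
LEFT JOIN courses b ON a.course_id = b.id

Result:
student | course       
--------+--------------
Eli     | Economics    
Quinn   | NULL         
Sam     | Algebra      
Karen   | Discrete Math
Rosa    | Chemistry    
Dave    | NULL         
Bob     | Discrete Math


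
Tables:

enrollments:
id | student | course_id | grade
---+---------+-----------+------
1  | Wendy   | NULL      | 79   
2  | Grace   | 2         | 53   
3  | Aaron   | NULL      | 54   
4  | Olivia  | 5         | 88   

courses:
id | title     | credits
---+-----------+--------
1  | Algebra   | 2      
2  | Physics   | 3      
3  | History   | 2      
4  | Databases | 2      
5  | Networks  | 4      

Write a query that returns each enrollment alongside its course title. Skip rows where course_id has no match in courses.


INNER JOIN keeps only enrollments rows whose course_id matches an id in courses. Walk through each enrollment:
  - enrollment 1 (Wendy): course_id=NULL, no match -> dropped
  - enrollment 2 (Grace): course_id=2 -> matches Physics
  - enrollment 3 (Aaron): course_id=NULL, no match -> dropped
  - enrollment 4 (Olivia): course_id=5 -> matches Networks
So 2 of 4 rows are dropped.

SQL:
SELECT a.student, b.title AS course
FROM enrollments a
INNER JOIN courses b ON a.course_id = b.id

Result:
student | course  
--------+---------
Grace   | Physics 
Olivia  | Networks


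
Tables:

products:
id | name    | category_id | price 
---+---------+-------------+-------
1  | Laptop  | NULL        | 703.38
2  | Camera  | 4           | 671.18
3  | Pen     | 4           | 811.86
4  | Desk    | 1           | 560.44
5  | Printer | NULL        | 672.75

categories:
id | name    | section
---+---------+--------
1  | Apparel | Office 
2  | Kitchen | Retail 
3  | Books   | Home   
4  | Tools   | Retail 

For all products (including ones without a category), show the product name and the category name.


LEFT JOIN keeps every row from products (the left table); where category_id has no match in categories, the category columns become NULL. Walk through each product:
  - product 1 (Laptop): category_id=NULL, no match -> kept with NULL
  - product 2 (Camera): category_id=4 -> matches Tools
  - product 3 (Pen): category_id=4 -> matches Tools
  - product 4 (Desk): category_id=1 -> matches Apparel
  - product 5 (Printer): category_id=NULL, no match -> kept with NULL
All 5 rows appear; 2 have NULL category.

SQL:
SELECT a.name, b.name AS category
FROM products a
LEFT JOIN categories b ON a.category_id = b.id

Result:
name    | category
--------+---------
Laptop  | NULL    
Camera  | Tools   
Pen     | Tools   
Desk    | Apparel 
Printer | NULL    


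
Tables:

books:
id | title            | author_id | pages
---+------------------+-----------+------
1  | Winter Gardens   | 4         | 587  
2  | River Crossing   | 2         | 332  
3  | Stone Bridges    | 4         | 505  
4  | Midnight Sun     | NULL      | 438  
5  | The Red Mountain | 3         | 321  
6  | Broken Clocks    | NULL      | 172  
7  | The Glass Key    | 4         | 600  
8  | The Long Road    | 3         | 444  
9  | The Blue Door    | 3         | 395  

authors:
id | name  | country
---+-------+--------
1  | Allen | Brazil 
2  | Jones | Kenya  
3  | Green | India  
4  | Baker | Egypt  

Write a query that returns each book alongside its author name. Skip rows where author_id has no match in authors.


INNER JOIN keeps only books rows whose author_id matches an id in authors. Walk through each book:
  - book 1 (Winter Gardens): author_id=4 -> matches Baker
  - book 2 (River Crossing): author_id=2 -> matches Jones
  - book 3 (Stone Bridges): author_id=4 -> matches Baker
  - book 4 (Midnight Sun): author_id=NULL, no match -> dropped
  - book 5 (The Red Mountain): author_id=3 -> matches Green
  - book 6 (Broken Clocks): author_id=NULL, no match -> dropped
  - book 7 (The Glass Key): author_id=4 -> matches Baker
  - book 8 (The Long Road): author_id=3 -> matches Green
  - book 9 (The Blue Door): author_id=3 -> matches Green
So 2 of 9 rows are dropped.

SQL:
SELECT a.title, b.name AS author
FROM books a
INNER JOIN authors b ON a.author_id = b.id

Result:
title            | author
-----------------+-------
Winter Gardens   | Baker 
River Crossing   | Jones 
Stone Bridges    | Baker 
The Red Mountain | Green 
The Glass Key    | Baker 
The Long Road    | Green 
The Blue Door    | Green 


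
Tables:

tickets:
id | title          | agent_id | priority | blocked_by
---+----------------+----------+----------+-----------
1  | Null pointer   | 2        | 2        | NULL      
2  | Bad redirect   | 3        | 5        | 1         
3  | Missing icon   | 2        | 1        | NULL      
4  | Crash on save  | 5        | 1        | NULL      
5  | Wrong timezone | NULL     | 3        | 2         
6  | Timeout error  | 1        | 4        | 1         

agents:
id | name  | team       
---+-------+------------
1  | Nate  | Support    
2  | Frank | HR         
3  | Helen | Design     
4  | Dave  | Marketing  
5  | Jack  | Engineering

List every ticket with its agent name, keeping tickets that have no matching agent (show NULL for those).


LEFT JOIN keeps every row from tickets (the left table); where agent_id has no match in agents, the agent columns become NULL. Walk through each ticket:
  - ticket 1 (Null pointer): agent_id=2 -> matches Frank
  - ticket 2 (Bad redirect): agent_id=3 -> matches Helen
  - ticket 3 (Missing icon): agent_id=2 -> matches Frank
  - ticket 4 (Crash on save): agent_id=5 -> matches Jack
  - ticket 5 (Wrong timezone): agent_id=NULL, no match -> kept with NULL
  - ticket 6 (Timeout error): agent_id=1 -> matches Nate
All 6 rows appear; 1 has NULL agent.

SQL:
SELECT a.title, b.name AS agent
FROM tickets a
LEFT JOIN agents b ON a.agent_id = b.id

Result:
title          | agent
---------------+------
Null pointer   | Frank
Bad redirect   | Helen
Missing icon   | Frank
Crash on save  | Jack 
Wrong timezone | NULL 
Timeout error  | Nate 


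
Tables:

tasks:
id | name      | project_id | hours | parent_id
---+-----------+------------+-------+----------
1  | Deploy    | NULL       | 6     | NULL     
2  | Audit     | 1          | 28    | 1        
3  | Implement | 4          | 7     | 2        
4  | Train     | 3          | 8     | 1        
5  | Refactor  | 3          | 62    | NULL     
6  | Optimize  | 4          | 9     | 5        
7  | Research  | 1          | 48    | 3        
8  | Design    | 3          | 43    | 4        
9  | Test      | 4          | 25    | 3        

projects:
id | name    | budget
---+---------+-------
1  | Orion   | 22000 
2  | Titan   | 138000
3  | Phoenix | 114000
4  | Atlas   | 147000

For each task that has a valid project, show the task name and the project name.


INNER JOIN keeps only tasks rows whose project_id matches an id in projects. Walk through each task:
  - task 1 (Deploy): project_id=NULL, no match -> dropped
  - task 2 (Audit): project_id=1 -> matches Orion
  - task 3 (Implement): project_id=4 -> matches Atlas
  - task 4 (Train): project_id=3 -> matches Phoenix
  - task 5 (Refactor): project_id=3 -> matches Phoenix
  - task 6 (Optimize): project_id=4 -> matches Atlas
  - task 7 (Research): project_id=1 -> matches Orion
  - task 8 (Design): project_id=3 -> matches Phoenix
  - task 9 (Test): project_id=4 -> matches Atlas
So 1 of 9 rows is dropped.

SQL:
SELECT a.name, b.name AS project
FROM tasks a
INNER JOIN projects b ON a.project_id = b.id

Result:
name      | project
----------+--------
Audit     | Orion  
Implement | Atlas  
Train     | Phoenix
Refactor  | Phoenix
Optimize  | Atlas  
Research  | Orion  
Design    | Phoenix
Test      | Atlas  


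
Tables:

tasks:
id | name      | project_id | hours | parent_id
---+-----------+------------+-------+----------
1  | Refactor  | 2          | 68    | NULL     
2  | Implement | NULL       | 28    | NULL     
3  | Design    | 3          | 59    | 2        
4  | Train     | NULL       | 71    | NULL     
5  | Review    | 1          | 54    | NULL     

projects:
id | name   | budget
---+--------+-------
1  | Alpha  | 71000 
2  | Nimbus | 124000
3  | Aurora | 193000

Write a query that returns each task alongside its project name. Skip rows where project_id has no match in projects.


INNER JOIN keeps only tasks rows whose project_id matches an id in projects. Walk through each task:
  - task 1 (Refactor): project_id=2 -> matches Nimbus
  - task 2 (Implement): project_id=NULL, no match -> dropped
  - task 3 (Design): project_id=3 -> matches Aurora
  - task 4 (Train): project_id=NULL, no match -> dropped
  - task 5 (Review): project_id=1 -> matches Alpha
So 2 of 5 rows are dropped.

SQL:
SELECT a.name, b.name AS project
FROM tasks a
INNER JOIN projects b ON a.project_id = b.id

Result:
name     | project
---------+--------
Refactor | Nimbus 
Design   | Aurora 
Review   | Alpha  


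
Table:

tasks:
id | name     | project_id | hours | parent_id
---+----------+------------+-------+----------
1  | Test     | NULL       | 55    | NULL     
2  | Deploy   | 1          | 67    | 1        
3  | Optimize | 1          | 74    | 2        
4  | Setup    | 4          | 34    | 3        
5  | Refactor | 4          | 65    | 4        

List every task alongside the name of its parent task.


This is a self-join: tasks is joined to a second copy of itself, matching each row's parent_id to another row's id. Use LEFT JOIN so rows with parent_id=NULL are kept.
  - task 1 (Test): parent_id=NULL -> NULL
  - task 2 (Deploy): parent_id=1 -> Test
  - task 3 (Optimize): parent_id=2 -> Deploy
  - task 4 (Setup): parent_id=3 -> Optimize
  - task 5 (Refactor): parent_id=4 -> Setup

SQL:
SELECT a.name AS item, b.name AS parent
FROM tasks a
LEFT JOIN tasks b ON a.parent_id = b.id

Result:
item     | parent  
---------+---------
Test     | NULL    
Deploy   | Test    
Optimize | Deploy  
Setup    | Optimize
Refactor | Setup   


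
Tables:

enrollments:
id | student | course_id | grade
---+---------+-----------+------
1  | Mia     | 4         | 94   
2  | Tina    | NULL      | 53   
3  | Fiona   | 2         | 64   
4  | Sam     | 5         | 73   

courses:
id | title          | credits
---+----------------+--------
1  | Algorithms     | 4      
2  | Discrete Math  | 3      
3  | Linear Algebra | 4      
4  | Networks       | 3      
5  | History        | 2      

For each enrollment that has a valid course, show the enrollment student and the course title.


INNER JOIN keeps only enrollments rows whose course_id matches an id in courses. Walk through each enrollment:
  - enrollment 1 (Mia): course_id=4 -> matches Networks
  - enrollment 2 (Tina): course_id=NULL, no match -> dropped
  - enrollment 3 (Fiona): course_id=2 -> matches Discrete Math
  - enrollment 4 (Sam): course_id=5 -> matches History
So 1 of 4 rows is dropped.

SQL:
SELECT a.student, b.title AS course
FROM enrollments a
INNER JOIN courses b ON a.course_id = b.id

Result:
student | course       
--------+--------------
Mia     | Networks     
Fiona   | Discrete Math
Sam     | History      


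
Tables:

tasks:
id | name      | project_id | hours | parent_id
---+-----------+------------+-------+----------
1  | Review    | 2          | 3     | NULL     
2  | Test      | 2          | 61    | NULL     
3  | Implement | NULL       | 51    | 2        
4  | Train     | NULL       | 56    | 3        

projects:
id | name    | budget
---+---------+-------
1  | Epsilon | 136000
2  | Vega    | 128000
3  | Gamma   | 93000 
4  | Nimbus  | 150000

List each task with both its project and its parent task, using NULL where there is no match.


Two LEFT JOINs from the same base table tasks: one to projects via project_id, one to tasks itself via parent_id. Both are LEFT so every task is preserved.
Match against projects:
  - task 1 (Review): project_id=2 -> matches Vega
  - task 2 (Test): project_id=2 -> matches Vega
  - task 3 (Implement): project_id=NULL, no match -> kept with NULL
  - task 4 (Train): project_id=NULL, no match -> kept with NULL
Match against tasks (self):
  - task 1 (Review): parent_id=NULL -> NULL
  - task 2 (Test): parent_id=NULL -> NULL
  - task 3 (Implement): parent_id=2 -> Test
  - task 4 (Train): parent_id=3 -> Implement

SQL:
SELECT a.name, b.name AS project, c.name AS parent
FROM tasks a
LEFT JOIN projects b ON a.project_id = b.id
LEFT JOIN tasks c ON a.parent_id = c.id

Result:
name      | project | parent   
----------+---------+----------
Review    | Vega    | NULL     
Test      | Vega    | NULL     
Implement | NULL    | Test     
Train     | NULL    | Implement


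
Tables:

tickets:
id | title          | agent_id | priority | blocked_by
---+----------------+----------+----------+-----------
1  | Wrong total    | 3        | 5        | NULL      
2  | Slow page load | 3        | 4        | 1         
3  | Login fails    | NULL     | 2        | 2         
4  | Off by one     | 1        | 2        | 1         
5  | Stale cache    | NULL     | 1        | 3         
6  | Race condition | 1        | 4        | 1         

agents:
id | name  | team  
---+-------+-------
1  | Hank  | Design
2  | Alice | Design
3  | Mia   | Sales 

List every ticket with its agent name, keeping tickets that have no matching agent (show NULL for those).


LEFT JOIN keeps every row from tickets (the left table); where agent_id has no match in agents, the agent columns become NULL. Walk through each ticket:
  - ticket 1 (Wrong total): agent_id=3 -> matches Mia
  - ticket 2 (Slow page load): agent_id=3 -> matches Mia
  - ticket 3 (Login fails): agent_id=NULL, no match -> kept with NULL
  - ticket 4 (Off by one): agent_id=1 -> matches Hank
  - ticket 5 (Stale cache): agent_id=NULL, no match -> kept with NULL
  - ticket 6 (Race condition): agent_id=1 -> matches Hank
All 6 rows appear; 2 have NULL agent.

SQL:
SELECT a.title, b.name AS agent
FROM tickets a
LEFT JOIN agents b ON a.agent_id = b.id

Result:
title          | agent
---------------+------
Wrong total    | Mia  
Slow page load | Mia  
Login fails    | NULL 
Off by one     | Hank 
Stale cache    | NULL 
Race condition | Hank 


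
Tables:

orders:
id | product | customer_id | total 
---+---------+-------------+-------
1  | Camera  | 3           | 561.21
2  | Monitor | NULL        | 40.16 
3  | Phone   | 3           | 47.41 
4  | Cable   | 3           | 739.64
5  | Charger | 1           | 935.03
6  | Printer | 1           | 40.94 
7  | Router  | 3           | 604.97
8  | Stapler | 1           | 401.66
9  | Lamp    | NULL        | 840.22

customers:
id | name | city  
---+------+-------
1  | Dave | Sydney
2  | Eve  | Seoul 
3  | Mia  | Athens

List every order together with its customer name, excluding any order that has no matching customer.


INNER JOIN keeps only orders rows whose customer_id matches an id in customers. Walk through each order:
  - order 1 (Camera): customer_id=3 -> matches Mia
  - order 2 (Monitor): customer_id=NULL, no match -> dropped
  - order 3 (Phone): customer_id=3 -> matches Mia
  - order 4 (Cable): customer_id=3 -> matches Mia
  - order 5 (Charger): customer_id=1 -> matches Dave
  - order 6 (Printer): customer_id=1 -> matches Dave
  - order 7 (Router): customer_id=3 -> matches Mia
  - order 8 (Stapler): customer_id=1 -> matches Dave
  - order 9 (Lamp): customer_id=NULL, no match -> dropped
So 2 of 9 rows are dropped.

SQL:
SELECT a.product, b.name AS customer
FROM orders a
INNER JOIN customers b ON a.customer_id = b.id

Result:
product | customer
--------+---------
Camera  | Mia     
Phone   | Mia     
Cable   | Mia     
Charger | Dave    
Printer | Dave    
Router  | Mia     
Stapler | Dave    


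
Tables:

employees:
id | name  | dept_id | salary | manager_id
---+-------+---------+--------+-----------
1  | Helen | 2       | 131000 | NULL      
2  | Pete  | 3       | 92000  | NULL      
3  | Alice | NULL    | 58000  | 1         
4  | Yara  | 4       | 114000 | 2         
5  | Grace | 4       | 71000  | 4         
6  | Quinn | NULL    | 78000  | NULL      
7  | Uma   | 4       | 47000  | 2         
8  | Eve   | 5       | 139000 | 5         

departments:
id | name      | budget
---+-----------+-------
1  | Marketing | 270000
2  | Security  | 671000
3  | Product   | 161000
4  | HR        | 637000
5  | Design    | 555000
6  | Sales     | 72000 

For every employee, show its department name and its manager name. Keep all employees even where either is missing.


Two LEFT JOINs from the same base table employees: one to departments via dept_id, one to employees itself via manager_id. Both are LEFT so every employee is preserved.
Match against departments:
  - employee 1 (Helen): dept_id=2 -> matches Security
  - employee 2 (Pete): dept_id=3 -> matches Product
  - employee 3 (Alice): dept_id=NULL, no match -> kept with NULL
  - employee 4 (Yara): dept_id=4 -> matches HR
  - employee 5 (Grace): dept_id=4 -> matches HR
  - employee 6 (Quinn): dept_id=NULL, no match -> kept with NULL
  - employee 7 (Uma): dept_id=4 -> matches HR
  - employee 8 (Eve): dept_id=5 -> matches Design
Match against employees (self):
  - employee 1 (Helen): manager_id=NULL -> NULL
  - employee 2 (Pete): manager_id=NULL -> NULL
  - employee 3 (Alice): manager_id=1 -> Helen
  - employee 4 (Yara): manager_id=2 -> Pete
  - employee 5 (Grace): manager_id=4 -> Yara
  - employee 6 (Quinn): manager_id=NULL -> NULL
  - employee 7 (Uma): manager_id=2 -> Pete
  - employee 8 (Eve): manager_id=5 -> Grace

SQL:
SELECT a.name, b.name AS department, c.name AS manager
FROM employees a
LEFT JOIN departments b ON a.dept_id = b.id
LEFT JOIN employees c ON a.manager_id = c.id

Result:
name  | department | manager
------+------------+--------
Helen | Security   | NULL   
Pete  | Product    | NULL   
Alice | NULL       | Helen  
Yara  | HR         | Pete   
Grace | HR         | Yara   
Quinn | NULL       | NULL   
Uma   | HR         | Pete   
Eve   | Design     | Grace  


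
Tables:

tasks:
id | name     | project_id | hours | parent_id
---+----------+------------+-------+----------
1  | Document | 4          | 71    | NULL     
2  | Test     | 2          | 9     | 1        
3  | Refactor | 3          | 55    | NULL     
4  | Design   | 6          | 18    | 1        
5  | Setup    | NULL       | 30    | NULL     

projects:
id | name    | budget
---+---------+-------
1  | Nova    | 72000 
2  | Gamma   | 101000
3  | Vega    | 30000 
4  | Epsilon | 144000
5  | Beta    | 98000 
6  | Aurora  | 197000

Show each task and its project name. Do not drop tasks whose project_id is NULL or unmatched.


LEFT JOIN keeps every row from tasks (the left table); where project_id has no match in projects, the project columns become NULL. Walk through each task:
  - task 1 (Document): project_id=4 -> matches Epsilon
  - task 2 (Test): project_id=2 -> matches Gamma
  - task 3 (Refactor): project_id=3 -> matches Vega
  - task 4 (Design): project_id=6 -> matches Aurora
  - task 5 (Setup): project_id=NULL, no match -> kept with NULL
All 5 rows appear; 1 has NULL project.

SQL:
SELECT a.name, b.name AS project
FROM tasks a
LEFT JOIN projects b ON a.project_id = b.id

Result:
name     | project
---------+--------
Document | Epsilon
Test     | Gamma  
Refactor | Vega   
Design   | Aurora 
Setup    | NULL   


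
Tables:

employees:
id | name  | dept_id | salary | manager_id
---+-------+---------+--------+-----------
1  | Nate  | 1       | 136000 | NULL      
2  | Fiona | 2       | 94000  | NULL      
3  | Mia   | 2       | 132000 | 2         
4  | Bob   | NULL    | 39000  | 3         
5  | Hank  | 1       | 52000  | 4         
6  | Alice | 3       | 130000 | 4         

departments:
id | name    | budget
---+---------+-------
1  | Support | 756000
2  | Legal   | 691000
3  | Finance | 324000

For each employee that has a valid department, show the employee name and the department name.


INNER JOIN keeps only employees rows whose dept_id matches an id in departments. Walk through each employee:
  - employee 1 (Nate): dept_id=1 -> matches Support
  - employee 2 (Fiona): dept_id=2 -> matches Legal
  - employee 3 (Mia): dept_id=2 -> matches Legal
  - employee 4 (Bob): dept_id=NULL, no match -> dropped
  - employee 5 (Hank): dept_id=1 -> matches Support
  - employee 6 (Alice): dept_id=3 -> matches Finance
So 1 of 6 rows is dropped.

SQL:
SELECT a.name, b.name AS department
FROM employees a
INNER JOIN departments b ON a.dept_id = b.id

Result:
name  | department
------+-----------
Nate  | Support   
Fiona | Legal     
Mia   | Legal     
Hank  | Support   
Alice | Finance   


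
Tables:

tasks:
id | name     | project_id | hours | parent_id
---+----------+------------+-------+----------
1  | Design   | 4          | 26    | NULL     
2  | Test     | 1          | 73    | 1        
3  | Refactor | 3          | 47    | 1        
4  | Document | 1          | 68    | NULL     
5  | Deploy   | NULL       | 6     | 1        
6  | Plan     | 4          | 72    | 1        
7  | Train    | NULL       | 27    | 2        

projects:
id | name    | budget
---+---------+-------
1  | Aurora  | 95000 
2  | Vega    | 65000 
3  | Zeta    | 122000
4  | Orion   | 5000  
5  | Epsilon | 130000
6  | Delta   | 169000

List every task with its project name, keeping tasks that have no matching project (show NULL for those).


LEFT JOIN keeps every row from tasks (the left table); where project_id has no match in projects, the project columns become NULL. Walk through each task:
  - task 1 (Design): project_id=4 -> matches Orion
  - task 2 (Test): project_id=1 -> matches Aurora
  - task 3 (Refactor): project_id=3 -> matches Zeta
  - task 4 (Document): project_id=1 -> matches Aurora
  - task 5 (Deploy): project_id=NULL, no match -> kept with NULL
  - task 6 (Plan): project_id=4 -> matches Orion
  - task 7 (Train): project_id=NULL, no match -> kept with NULL
All 7 rows appear; 2 have NULL project.

SQL:
SELECT a.name, b.name AS project
FROM tasks a
LEFT JOIN projects b ON a.project_id = b.id

Result:
name     | project
---------+--------
Design   | Orion  
Test     | Aurora 
Refactor | Zeta   
Document | Aurora 
Deploy   | NULL   
Plan     | Orion  
Train    | NULL   


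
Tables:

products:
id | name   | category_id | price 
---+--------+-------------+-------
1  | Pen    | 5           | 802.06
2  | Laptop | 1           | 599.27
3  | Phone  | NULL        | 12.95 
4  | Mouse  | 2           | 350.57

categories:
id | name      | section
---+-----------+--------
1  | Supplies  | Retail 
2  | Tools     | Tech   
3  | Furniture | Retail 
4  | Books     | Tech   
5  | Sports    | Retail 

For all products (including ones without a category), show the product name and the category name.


LEFT JOIN keeps every row from products (the left table); where category_id has no match in categories, the category columns become NULL. Walk through each product:
  - product 1 (Pen): category_id=5 -> matches Sports
  - product 2 (Laptop): category_id=1 -> matches Supplies
  - product 3 (Phone): category_id=NULL, no match -> kept with NULL
  - product 4 (Mouse): category_id=2 -> matches Tools
All 4 rows appear; 1 has NULL category.

SQL:
SELECT a.name, b.name AS category
FROM products a
LEFT JOIN categories b ON a.category_id = b.id

Result:
name   | category
-------+---------
Pen    | Sports  
Laptop | Supplies
Phone  | NULL    
Mouse  | Tools   


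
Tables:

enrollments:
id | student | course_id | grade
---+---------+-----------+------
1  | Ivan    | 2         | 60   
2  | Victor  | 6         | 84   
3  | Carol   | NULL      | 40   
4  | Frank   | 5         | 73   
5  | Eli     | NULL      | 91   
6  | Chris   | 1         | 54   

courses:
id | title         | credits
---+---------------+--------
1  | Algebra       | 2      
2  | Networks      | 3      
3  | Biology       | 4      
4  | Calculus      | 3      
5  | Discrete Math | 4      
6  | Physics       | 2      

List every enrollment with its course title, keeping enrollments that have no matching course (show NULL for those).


LEFT JOIN keeps every row from enrollments (the left table); where course_id has no match in courses, the course columns become NULL. Walk through each enrollment:
  - enrollment 1 (Ivan): course_id=2 -> matches Networks
  - enrollment 2 (Victor): course_id=6 -> matches Physics
  - enrollment 3 (Carol): course_id=NULL, no match -> kept with NULL
  - enrollment 4 (Frank): course_id=5 -> matches Discrete Math
  - enrollment 5 (Eli): course_id=NULL, no match -> kept with NULL
  - enrollment 6 (Chris): course_id=1 -> matches Algebra
All 6 rows appear; 2 have NULL course.

SQL:
SELECT a.student, b.title AS course
FROM enrollments a
LEFT JOIN courses b ON a.course_id = b.id

Result:
student | course       
--------+--------------
Ivan    | Networks     
Victor  | Physics      
Carol   | NULL         
Frank   | Discrete Math
Eli     | NULL         
Chris   | Algebra      


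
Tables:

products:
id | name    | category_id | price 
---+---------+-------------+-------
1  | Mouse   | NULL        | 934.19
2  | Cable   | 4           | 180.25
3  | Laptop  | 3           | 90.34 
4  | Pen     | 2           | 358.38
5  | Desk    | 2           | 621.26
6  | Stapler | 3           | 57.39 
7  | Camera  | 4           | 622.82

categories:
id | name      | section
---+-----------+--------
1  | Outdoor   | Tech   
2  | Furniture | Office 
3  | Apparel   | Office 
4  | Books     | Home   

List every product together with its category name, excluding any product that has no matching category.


INNER JOIN keeps only products rows whose category_id matches an id in categories. Walk through each product:
  - product 1 (Mouse): category_id=NULL, no match -> dropped
  - product 2 (Cable): category_id=4 -> matches Books
  - product 3 (Laptop): category_id=3 -> matches Apparel
  - product 4 (Pen): category_id=2 -> matches Furniture
  - product 5 (Desk): category_id=2 -> matches Furniture
  - product 6 (Stapler): category_id=3 -> matches Apparel
  - product 7 (Camera): category_id=4 -> matches Books
So 1 of 7 rows is dropped.

SQL:
SELECT a.name, b.name AS category
FROM products a
INNER JOIN categories b ON a.category_id = b.id

Result:
name    | category 
--------+----------
Cable   | Books    
Laptop  | Apparel  
Pen     | Furniture
Desk    | Furniture
Stapler | Apparel  
Camera  | Books    


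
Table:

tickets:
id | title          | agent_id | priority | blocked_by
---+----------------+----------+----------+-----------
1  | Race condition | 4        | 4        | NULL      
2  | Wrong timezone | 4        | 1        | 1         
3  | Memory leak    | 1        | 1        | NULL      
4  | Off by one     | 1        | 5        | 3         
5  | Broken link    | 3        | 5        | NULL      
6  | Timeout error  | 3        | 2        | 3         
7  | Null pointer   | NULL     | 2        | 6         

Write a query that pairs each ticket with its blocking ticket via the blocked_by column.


This is a self-join: tickets is joined to a second copy of itself, matching each row's blocked_by to another row's id. Use LEFT JOIN so rows with blocked_by=NULL are kept.
  - ticket 1 (Race condition): blocked_by=NULL -> NULL
  - ticket 2 (Wrong timezone): blocked_by=1 -> Race condition
  - ticket 3 (Memory leak): blocked_by=NULL -> NULL
  - ticket 4 (Off by one): blocked_by=3 -> Memory leak
  - ticket 5 (Broken link): blocked_by=NULL -> NULL
  - ticket 6 (Timeout error): blocked_by=3 -> Memory leak
  - ticket 7 (Null pointer): blocked_by=6 -> Timeout error

SQL:
SELECT a.title AS item, b.title AS blocked_by
FROM tickets a
LEFT JOIN tickets b ON a.blocked_by = b.id

Result:
item           | blocked_by    
---------------+---------------
Race condition | NULL          
Wrong timezone | Race condition
Memory leak    | NULL          
Off by one     | Memory leak   
Broken link    | NULL          
Timeout error  | Memory leak   
Null pointer   | Timeout error 


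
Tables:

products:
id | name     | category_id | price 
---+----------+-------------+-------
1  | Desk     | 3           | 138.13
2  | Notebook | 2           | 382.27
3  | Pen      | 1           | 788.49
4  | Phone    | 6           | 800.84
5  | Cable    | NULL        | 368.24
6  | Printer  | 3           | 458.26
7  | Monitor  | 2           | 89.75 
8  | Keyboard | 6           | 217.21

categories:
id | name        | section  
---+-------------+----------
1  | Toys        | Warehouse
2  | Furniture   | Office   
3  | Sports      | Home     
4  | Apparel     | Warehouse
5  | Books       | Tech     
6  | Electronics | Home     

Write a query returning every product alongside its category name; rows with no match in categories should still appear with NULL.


LEFT JOIN keeps every row from products (the left table); where category_id has no match in categories, the category columns become NULL. Walk through each product:
  - product 1 (Desk): category_id=3 -> matches Sports
  - product 2 (Notebook): category_id=2 -> matches Furniture
  - product 3 (Pen): category_id=1 -> matches Toys
  - product 4 (Phone): category_id=6 -> matches Electronics
  - product 5 (Cable): category_id=NULL, no match -> kept with NULL
  - product 6 (Printer): category_id=3 -> matches Sports
  - product 7 (Monitor): category_id=2 -> matches Furniture
  - product 8 (Keyboard): category_id=6 -> matches Electronics
All 8 rows appear; 1 has NULL category.

SQL:
SELECT a.name, b.name AS category
FROM products a
LEFT JOIN categories b ON a.category_id = b.id

Result:
name     | category   
---------+------------
Desk     | Sports     
Notebook | Furniture  
Pen      | Toys       
Phone    | Electronics
Cable    | NULL       
Printer  | Sports     
Monitor  | Furniture  
Keyboard | Electronics


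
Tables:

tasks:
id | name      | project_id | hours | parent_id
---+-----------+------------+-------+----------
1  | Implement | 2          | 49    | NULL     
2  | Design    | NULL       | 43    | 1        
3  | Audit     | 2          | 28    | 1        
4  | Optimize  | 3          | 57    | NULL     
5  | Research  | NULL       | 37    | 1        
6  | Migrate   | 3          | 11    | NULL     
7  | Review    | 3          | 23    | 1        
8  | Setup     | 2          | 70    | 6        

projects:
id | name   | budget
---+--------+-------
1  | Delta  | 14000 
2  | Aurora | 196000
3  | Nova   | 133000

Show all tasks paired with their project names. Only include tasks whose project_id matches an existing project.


INNER JOIN keeps only tasks rows whose project_id matches an id in projects. Walk through each task:
  - task 1 (Implement): project_id=2 -> matches Aurora
  - task 2 (Design): project_id=NULL, no match -> dropped
  - task 3 (Audit): project_id=2 -> matches Aurora
  - task 4 (Optimize): project_id=3 -> matches Nova
  - task 5 (Research): project_id=NULL, no match -> dropped
  - task 6 (Migrate): project_id=3 -> matches Nova
  - task 7 (Review): project_id=3 -> matches Nova
  - task 8 (Setup): project_id=2 -> matches Aurora
So 2 of 8 rows are dropped.

SQL:
SELECT a.name, b.name AS project
FROM tasks a
INNER JOIN projects b ON a.project_id = b.id

Result:
name      | project
----------+--------
Implement | Aurora 
Audit     | Aurora 
Optimize  | Nova   
Migrate   | Nova   
Review    | Nova   
Setup     | Aurora 


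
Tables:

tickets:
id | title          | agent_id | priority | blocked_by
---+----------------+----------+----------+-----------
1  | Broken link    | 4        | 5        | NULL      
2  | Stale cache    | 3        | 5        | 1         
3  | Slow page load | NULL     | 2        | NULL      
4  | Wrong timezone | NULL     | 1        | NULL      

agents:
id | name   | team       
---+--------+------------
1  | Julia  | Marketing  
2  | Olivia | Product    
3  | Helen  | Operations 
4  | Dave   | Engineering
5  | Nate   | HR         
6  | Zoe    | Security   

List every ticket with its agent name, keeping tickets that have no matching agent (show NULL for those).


LEFT JOIN keeps every row from tickets (the left table); where agent_id has no match in agents, the agent columns become NULL. Walk through each ticket:
  - ticket 1 (Broken link): agent_id=4 -> matches Dave
  - ticket 2 (Stale cache): agent_id=3 -> matches Helen
  - ticket 3 (Slow page load): agent_id=NULL, no match -> kept with NULL
  - ticket 4 (Wrong timezone): agent_id=NULL, no match -> kept with NULL
All 4 rows appear; 2 have NULL agent.

SQL:
SELECT a.title, b.name AS agent
FROM tickets a
LEFT JOIN agents b ON a.agent_id = b.id

Result:
title          | agent
---------------+------
Broken link    | Dave 
Stale cache    | Helen
Slow page load | NULL 
Wrong timezone | NULL 


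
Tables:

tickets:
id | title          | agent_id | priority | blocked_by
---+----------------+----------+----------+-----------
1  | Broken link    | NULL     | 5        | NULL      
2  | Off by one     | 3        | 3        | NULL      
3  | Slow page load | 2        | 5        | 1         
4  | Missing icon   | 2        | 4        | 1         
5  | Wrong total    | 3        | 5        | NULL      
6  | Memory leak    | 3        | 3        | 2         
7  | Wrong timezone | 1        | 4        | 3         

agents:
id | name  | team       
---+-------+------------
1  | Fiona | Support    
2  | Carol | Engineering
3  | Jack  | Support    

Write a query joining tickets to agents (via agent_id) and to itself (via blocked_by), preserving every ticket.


Two LEFT JOINs from the same base table tickets: one to agents via agent_id, one to tickets itself via blocked_by. Both are LEFT so every ticket is preserved.
Match against agents:
  - ticket 1 (Broken link): agent_id=NULL, no match -> kept with NULL
  - ticket 2 (Off by one): agent_id=3 -> matches Jack
  - ticket 3 (Slow page load): agent_id=2 -> matches Carol
  - ticket 4 (Missing icon): agent_id=2 -> matches Carol
  - ticket 5 (Wrong total): agent_id=3 -> matches Jack
  - ticket 6 (Memory leak): agent_id=3 -> matches Jack
  - ticket 7 (Wrong timezone): agent_id=1 -> matches Fiona
Match against tickets (self):
  - ticket 1 (Broken link): blocked_by=NULL -> NULL
  - ticket 2 (Off by one): blocked_by=NULL -> NULL
  - ticket 3 (Slow page load): blocked_by=1 -> Broken link
  - ticket 4 (Missing icon): blocked_by=1 -> Broken link
  - ticket 5 (Wrong total): blocked_by=NULL -> NULL
  - ticket 6 (Memory leak): blocked_by=2 -> Off by one
  - ticket 7 (Wrong timezone): blocked_by=3 -> Slow page load

SQL:
SELECT a.title, b.name AS agent, c.title AS blocked_by
FROM tickets a
LEFT JOIN agents b ON a.agent_id = b.id
LEFT JOIN tickets c ON a.blocked_by = c.id

Result:
title          | agent | blocked_by    
---------------+-------+---------------
Broken link    | NULL  | NULL          
Off by one     | Jack  | NULL          
Slow page load | Carol | Broken link   
Missing icon   | Carol | Broken link   
Wrong total    | Jack  | NULL          
Memory leak    | Jack  | Off by one    
Wrong timezone | Fiona | Slow page load


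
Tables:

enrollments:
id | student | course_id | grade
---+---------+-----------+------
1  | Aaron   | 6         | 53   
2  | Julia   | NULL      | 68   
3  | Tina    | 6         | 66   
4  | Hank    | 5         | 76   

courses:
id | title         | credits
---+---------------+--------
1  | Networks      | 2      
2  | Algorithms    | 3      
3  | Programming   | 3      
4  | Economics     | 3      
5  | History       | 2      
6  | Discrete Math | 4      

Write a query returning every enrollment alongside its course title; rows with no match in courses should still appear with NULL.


LEFT JOIN keeps every row from enrollments (the left table); where course_id has no match in courses, the course columns become NULL. Walk through each enrollment:
  - enrollment 1 (Aaron): course_id=6 -> matches Discrete Math
  - enrollment 2 (Julia): course_id=NULL, no match -> kept with NULL
  - enrollment 3 (Tina): course_id=6 -> matches Discrete Math
  - enrollment 4 (Hank): course_id=5 -> matches History
All 4 rows appear; 1 has NULL course.

SQL:
SELECT a.student, b.title AS course
FROM enrollments a
LEFT JOIN courses b ON a.course_id = b.id

Result:
student | course       
--------+--------------
Aaron   | Discrete Math
Julia   | NULL         
Tina    | Discrete Math
Hank    | History      


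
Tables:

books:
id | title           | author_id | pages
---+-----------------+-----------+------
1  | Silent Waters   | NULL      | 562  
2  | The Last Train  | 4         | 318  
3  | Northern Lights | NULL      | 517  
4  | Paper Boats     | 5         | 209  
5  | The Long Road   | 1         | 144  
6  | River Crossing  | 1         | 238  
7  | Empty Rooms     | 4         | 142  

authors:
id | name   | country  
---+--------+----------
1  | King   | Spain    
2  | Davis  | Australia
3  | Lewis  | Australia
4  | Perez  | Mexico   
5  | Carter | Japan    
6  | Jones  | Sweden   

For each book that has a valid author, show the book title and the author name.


INNER JOIN keeps only books rows whose author_id matches an id in authors. Walk through each book:
  - book 1 (Silent Waters): author_id=NULL, no match -> dropped
  - book 2 (The Last Train): author_id=4 -> matches Perez
  - book 3 (Northern Lights): author_id=NULL, no match -> dropped
  - book 4 (Paper Boats): author_id=5 -> matches Carter
  - book 5 (The Long Road): author_id=1 -> matches King
  - book 6 (River Crossing): author_id=1 -> matches King
  - book 7 (Empty Rooms): author_id=4 -> matches Perez
So 2 of 7 rows are dropped.

SQL:
SELECT a.title, b.name AS author
FROM books a
INNER JOIN authors b ON a.author_id = b.id

Result:
title          | author
---------------+-------
The Last Train | Perez 
Paper Boats    | Carter
The Long Road  | King  
River Crossing | King  
Empty Rooms    | Perez 
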